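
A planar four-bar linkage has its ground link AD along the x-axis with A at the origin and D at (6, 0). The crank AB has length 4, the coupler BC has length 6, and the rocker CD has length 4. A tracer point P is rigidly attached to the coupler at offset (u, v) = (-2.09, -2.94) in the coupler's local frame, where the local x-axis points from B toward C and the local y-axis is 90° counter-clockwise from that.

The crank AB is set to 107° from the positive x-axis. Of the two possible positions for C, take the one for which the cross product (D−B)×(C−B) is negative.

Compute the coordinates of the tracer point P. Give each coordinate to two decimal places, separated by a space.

-4.78 3.92

A=(0,0), D=(6.00,0)
B = A + 4.00·(cos107°, sin107°) = (-1.1695, 3.8252)
|BD| = 8.1261
circle(B,6.00) ∩ circle(D,4.00): a=5.2937, h=2.8244
  candidates: C₊=(4.8305,3.8252) cross=22.951; C₋=(2.1715,-1.1586) cross=-22.951
  mode - wants cross < 0 → take C=(2.1715,-1.1586) (cross=-22.951)
ex = (C−B)/|BC| = (0.5568,-0.8306); ey = (0.8306,0.5568)
P = B + -2.09·ex + -2.94·ey = (-4.7753,3.9242)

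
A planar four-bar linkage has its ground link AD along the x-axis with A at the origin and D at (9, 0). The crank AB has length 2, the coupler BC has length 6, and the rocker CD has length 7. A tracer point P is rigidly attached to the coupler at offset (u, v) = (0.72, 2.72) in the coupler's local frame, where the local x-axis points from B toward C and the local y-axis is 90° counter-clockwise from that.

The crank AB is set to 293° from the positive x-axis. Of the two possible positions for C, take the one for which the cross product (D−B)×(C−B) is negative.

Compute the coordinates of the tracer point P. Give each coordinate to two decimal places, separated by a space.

A=(0,0), D=(9.00,0)
B = A + 2.00·(cos293°, sin293°) = (0.7815, -1.8410)
|BD| = 8.4222
circle(B,6.00) ∩ circle(D,7.00): a=3.4393, h=4.9164
  candidates: C₊=(3.0630,3.7083) cross=41.407; C₋=(5.2123,-5.8867) cross=-41.407
  mode - wants cross < 0 → take C=(5.2123,-5.8867) (cross=-41.407)
ex = (C−B)/|BC| = (0.7385,-0.6743); ey = (0.6743,0.7385)
P = B + 0.72·ex + 2.72·ey = (3.1472,-0.3178)

3.15 -0.32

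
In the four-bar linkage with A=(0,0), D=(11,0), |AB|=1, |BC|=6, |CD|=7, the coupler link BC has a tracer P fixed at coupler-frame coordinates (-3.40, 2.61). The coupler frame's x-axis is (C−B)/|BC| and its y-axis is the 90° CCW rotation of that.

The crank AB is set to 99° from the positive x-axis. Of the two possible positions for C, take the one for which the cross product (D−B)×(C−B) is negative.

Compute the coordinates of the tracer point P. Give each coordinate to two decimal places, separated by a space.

A=(0,0), D=(11.00,0)
B = A + 1.00·(cos99°, sin99°) = (-0.1564, 0.9877)
|BD| = 11.2001
circle(B,6.00) ∩ circle(D,7.00): a=5.0197, h=3.2868
  candidates: C₊=(5.1335,3.8190) cross=36.812; C₋=(4.5538,-2.7289) cross=-36.812
  mode - wants cross < 0 → take C=(4.5538,-2.7289) (cross=-36.812)
ex = (C−B)/|BC| = (0.7850,-0.6194); ey = (0.6194,0.7850)
P = B + -3.40·ex + 2.61·ey = (-1.2089,5.1427)

-1.21 5.14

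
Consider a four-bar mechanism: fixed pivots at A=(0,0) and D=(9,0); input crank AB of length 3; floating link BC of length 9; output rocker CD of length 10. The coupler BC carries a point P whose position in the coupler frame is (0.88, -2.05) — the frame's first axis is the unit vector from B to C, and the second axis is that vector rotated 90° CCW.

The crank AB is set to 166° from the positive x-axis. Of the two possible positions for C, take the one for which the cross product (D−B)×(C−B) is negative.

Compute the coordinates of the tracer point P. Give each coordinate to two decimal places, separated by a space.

A=(0,0), D=(9.00,0)
B = A + 3.00·(cos166°, sin166°) = (-2.9109, 0.7258)
|BD| = 11.9330
circle(B,9.00) ∩ circle(D,10.00): a=5.1704, h=7.3666
  candidates: C₊=(2.6980,7.7643) cross=87.906; C₋=(1.8019,-6.9417) cross=-87.906
  mode - wants cross < 0 → take C=(1.8019,-6.9417) (cross=-87.906)
ex = (C−B)/|BC| = (0.5236,-0.8519); ey = (0.8519,0.5236)
P = B + 0.88·ex + -2.05·ey = (-4.1966,-1.0974)

-4.20 -1.10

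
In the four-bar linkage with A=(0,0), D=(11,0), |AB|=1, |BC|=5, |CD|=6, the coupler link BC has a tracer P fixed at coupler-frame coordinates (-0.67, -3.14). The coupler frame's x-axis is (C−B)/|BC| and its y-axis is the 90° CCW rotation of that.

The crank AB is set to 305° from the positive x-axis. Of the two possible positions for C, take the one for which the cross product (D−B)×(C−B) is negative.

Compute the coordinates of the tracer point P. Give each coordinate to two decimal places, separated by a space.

-0.90 -3.67

A=(0,0), D=(11.00,0)
B = A + 1.00·(cos305°, sin305°) = (0.5736, -0.8192)
|BD| = 10.4586
circle(B,5.00) ∩ circle(D,6.00): a=4.7034, h=1.6965
  candidates: C₊=(5.1296,1.2405) cross=17.743; C₋=(5.3954,-2.1421) cross=-17.743
  mode - wants cross < 0 → take C=(5.3954,-2.1421) (cross=-17.743)
ex = (C−B)/|BC| = (0.9644,-0.2646); ey = (0.2646,0.9644)
P = B + -0.67·ex + -3.14·ey = (-0.9033,-3.6700)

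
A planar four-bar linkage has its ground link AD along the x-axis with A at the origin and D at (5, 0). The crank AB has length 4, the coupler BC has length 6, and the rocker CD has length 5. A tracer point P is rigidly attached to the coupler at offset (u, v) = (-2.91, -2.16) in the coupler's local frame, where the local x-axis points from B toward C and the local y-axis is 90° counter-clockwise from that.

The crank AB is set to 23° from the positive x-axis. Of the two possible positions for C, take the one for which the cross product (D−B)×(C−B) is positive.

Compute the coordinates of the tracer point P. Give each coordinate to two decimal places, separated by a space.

A=(0,0), D=(5.00,0)
B = A + 4.00·(cos23°, sin23°) = (3.6820, 1.5629)
|BD| = 2.0445
circle(B,6.00) ∩ circle(D,5.00): a=3.7124, h=4.7136
  candidates: C₊=(9.6787,1.7635) cross=9.637; C₋=(2.4719,-4.3138) cross=-9.637
  mode + wants cross > 0 → take C=(9.6787,1.7635) (cross=9.637)
ex = (C−B)/|BC| = (0.9994,0.0334); ey = (-0.0334,0.9994)
P = B + -2.91·ex + -2.16·ey = (0.8459,-0.6932)

0.85 -0.69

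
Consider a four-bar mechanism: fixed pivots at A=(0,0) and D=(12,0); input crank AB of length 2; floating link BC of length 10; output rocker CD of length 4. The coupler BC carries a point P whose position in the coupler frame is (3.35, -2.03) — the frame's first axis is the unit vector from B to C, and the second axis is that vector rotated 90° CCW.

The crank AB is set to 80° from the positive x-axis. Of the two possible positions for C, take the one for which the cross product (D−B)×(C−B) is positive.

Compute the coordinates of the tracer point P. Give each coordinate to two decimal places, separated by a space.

3.98 0.51

A=(0,0), D=(12.00,0)
B = A + 2.00·(cos80°, sin80°) = (0.3473, 1.9696)
|BD| = 11.8180
circle(B,10.00) ∩ circle(D,4.00): a=9.4629, h=3.2332
  candidates: C₊=(10.2167,3.5805) cross=38.210; C₋=(9.1390,-2.7955) cross=-38.210
  mode + wants cross > 0 → take C=(10.2167,3.5805) (cross=38.210)
ex = (C−B)/|BC| = (0.9869,0.1611); ey = (-0.1611,0.9869)
P = B + 3.35·ex + -2.03·ey = (3.9806,0.5058)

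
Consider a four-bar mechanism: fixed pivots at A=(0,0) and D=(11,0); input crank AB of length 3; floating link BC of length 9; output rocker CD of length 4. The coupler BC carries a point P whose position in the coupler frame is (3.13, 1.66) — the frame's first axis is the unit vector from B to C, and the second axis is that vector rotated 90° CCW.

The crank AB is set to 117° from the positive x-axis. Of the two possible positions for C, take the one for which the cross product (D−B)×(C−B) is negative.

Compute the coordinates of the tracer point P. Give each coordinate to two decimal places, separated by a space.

A=(0,0), D=(11.00,0)
B = A + 3.00·(cos117°, sin117°) = (-1.3620, 2.6730)
|BD| = 12.6477
circle(B,9.00) ∩ circle(D,4.00): a=8.8935, h=1.3806
  candidates: C₊=(7.6224,2.1429) cross=17.461; C₋=(7.0388,-0.5560) cross=-17.461
  mode - wants cross < 0 → take C=(7.0388,-0.5560) (cross=-17.461)
ex = (C−B)/|BC| = (0.9334,-0.3588); ey = (0.3588,0.9334)
P = B + 3.13·ex + 1.66·ey = (2.1552,3.0995)

2.16 3.10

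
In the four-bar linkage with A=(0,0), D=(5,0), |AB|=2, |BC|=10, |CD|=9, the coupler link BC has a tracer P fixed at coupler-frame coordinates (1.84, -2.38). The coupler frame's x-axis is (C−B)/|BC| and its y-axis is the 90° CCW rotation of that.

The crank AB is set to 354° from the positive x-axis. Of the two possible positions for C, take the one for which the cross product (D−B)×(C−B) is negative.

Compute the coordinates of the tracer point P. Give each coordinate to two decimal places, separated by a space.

0.93 -3.03

A=(0,0), D=(5.00,0)
B = A + 2.00·(cos354°, sin354°) = (1.9890, -0.2091)
|BD| = 3.0182
circle(B,10.00) ∩ circle(D,9.00): a=4.6567, h=8.8496
  candidates: C₊=(6.0216,8.9418) cross=26.710; C₋=(7.2475,-8.7149) cross=-26.710
  mode - wants cross < 0 → take C=(7.2475,-8.7149) (cross=-26.710)
ex = (C−B)/|BC| = (0.5258,-0.8506); ey = (0.8506,0.5258)
P = B + 1.84·ex + -2.38·ey = (0.9322,-3.0256)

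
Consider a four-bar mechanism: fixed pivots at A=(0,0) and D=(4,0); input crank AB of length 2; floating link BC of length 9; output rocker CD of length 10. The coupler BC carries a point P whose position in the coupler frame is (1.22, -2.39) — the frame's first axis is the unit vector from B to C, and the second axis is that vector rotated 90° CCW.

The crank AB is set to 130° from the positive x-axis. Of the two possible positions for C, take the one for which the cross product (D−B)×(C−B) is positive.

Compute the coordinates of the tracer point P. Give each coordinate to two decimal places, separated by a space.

1.39 1.73

A=(0,0), D=(4.00,0)
B = A + 2.00·(cos130°, sin130°) = (-1.2856, 1.5321)
|BD| = 5.5031
circle(B,9.00) ∩ circle(D,10.00): a=1.0253, h=8.9414
  candidates: C₊=(2.1885,9.8346) cross=49.206; C₋=(-2.7901,-7.3413) cross=-49.206
  mode + wants cross > 0 → take C=(2.1885,9.8346) (cross=49.206)
ex = (C−B)/|BC| = (0.3860,0.9225); ey = (-0.9225,0.3860)
P = B + 1.22·ex + -2.39·ey = (1.3901,1.7350)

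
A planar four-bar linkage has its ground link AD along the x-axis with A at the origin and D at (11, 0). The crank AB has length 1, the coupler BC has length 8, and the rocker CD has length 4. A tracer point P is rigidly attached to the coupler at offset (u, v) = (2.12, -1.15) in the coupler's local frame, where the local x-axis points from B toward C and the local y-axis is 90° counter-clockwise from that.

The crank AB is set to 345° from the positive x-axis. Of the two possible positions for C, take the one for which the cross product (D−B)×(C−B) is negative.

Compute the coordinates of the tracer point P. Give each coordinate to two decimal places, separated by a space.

A=(0,0), D=(11.00,0)
B = A + 1.00·(cos345°, sin345°) = (0.9659, -0.2588)
|BD| = 10.0374
circle(B,8.00) ∩ circle(D,4.00): a=7.4098, h=3.0159
  candidates: C₊=(8.2955,2.9471) cross=30.271; C₋=(8.4510,-3.0826) cross=-30.271
  mode - wants cross < 0 → take C=(8.4510,-3.0826) (cross=-30.271)
ex = (C−B)/|BC| = (0.9356,-0.3530); ey = (0.3530,0.9356)
P = B + 2.12·ex + -1.15·ey = (2.5435,-2.0831)

2.54 -2.08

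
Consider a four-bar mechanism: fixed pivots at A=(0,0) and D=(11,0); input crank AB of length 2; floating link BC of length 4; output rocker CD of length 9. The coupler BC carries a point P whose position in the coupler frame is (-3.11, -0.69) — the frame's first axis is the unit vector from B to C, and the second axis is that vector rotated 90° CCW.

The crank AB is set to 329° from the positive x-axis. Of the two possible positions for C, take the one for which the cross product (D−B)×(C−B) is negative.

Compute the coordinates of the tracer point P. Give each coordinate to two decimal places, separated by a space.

-0.17 1.54

A=(0,0), D=(11.00,0)
B = A + 2.00·(cos329°, sin329°) = (1.7143, -1.0301)
|BD| = 9.3426
circle(B,4.00) ∩ circle(D,9.00): a=1.1926, h=3.8181
  candidates: C₊=(2.4787,2.8962) cross=35.671; C₋=(3.3207,-4.6934) cross=-35.671
  mode - wants cross < 0 → take C=(3.3207,-4.6934) (cross=-35.671)
ex = (C−B)/|BC| = (0.4016,-0.9158); ey = (0.9158,0.4016)
P = B + -3.11·ex + -0.69·ey = (-0.1665,1.5410)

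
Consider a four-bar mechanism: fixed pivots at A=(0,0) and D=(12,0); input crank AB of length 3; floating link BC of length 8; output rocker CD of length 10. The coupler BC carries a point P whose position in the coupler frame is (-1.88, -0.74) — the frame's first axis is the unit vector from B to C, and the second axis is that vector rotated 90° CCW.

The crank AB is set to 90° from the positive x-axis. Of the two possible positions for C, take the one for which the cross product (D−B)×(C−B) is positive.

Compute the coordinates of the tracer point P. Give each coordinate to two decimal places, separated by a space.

-0.97 1.23

A=(0,0), D=(12.00,0)
B = A + 3.00·(cos90°, sin90°) = (0.0000, 3.0000)
|BD| = 12.3693
circle(B,8.00) ∩ circle(D,10.00): a=4.7294, h=6.4523
  candidates: C₊=(6.1532,8.1126) cross=79.811; C₋=(3.0233,-4.4067) cross=-79.811
  mode + wants cross > 0 → take C=(6.1532,8.1126) (cross=79.811)
ex = (C−B)/|BC| = (0.7691,0.6391); ey = (-0.6391,0.7691)
P = B + -1.88·ex + -0.74·ey = (-0.9731,1.2294)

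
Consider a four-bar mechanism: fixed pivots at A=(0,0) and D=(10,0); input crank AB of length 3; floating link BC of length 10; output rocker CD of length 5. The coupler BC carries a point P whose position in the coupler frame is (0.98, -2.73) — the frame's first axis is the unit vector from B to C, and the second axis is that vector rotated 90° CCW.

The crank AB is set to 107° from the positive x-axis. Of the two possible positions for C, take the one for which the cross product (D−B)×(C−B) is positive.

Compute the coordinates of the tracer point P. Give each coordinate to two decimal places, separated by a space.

A=(0,0), D=(10.00,0)
B = A + 3.00·(cos107°, sin107°) = (-0.8771, 2.8689)
|BD| = 11.2491
circle(B,10.00) ∩ circle(D,5.00): a=8.9582, h=4.4443
  candidates: C₊=(8.9183,4.8816) cross=49.994; C₋=(6.6514,-3.7130) cross=-49.994
  mode + wants cross > 0 → take C=(8.9183,4.8816) (cross=49.994)
ex = (C−B)/|BC| = (0.9795,0.2013); ey = (-0.2013,0.9795)
P = B + 0.98·ex + -2.73·ey = (0.6323,0.3920)

0.63 0.39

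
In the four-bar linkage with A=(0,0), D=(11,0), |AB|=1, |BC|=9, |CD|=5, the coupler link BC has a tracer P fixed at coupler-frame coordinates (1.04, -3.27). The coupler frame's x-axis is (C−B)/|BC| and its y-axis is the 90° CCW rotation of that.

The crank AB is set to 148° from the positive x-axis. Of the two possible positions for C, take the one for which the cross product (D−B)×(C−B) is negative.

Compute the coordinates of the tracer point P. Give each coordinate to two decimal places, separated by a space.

-1.31 -2.87

A=(0,0), D=(11.00,0)
B = A + 1.00·(cos148°, sin148°) = (-0.8480, 0.5299)
|BD| = 11.8599
circle(B,9.00) ∩ circle(D,5.00): a=8.2908, h=3.5017
  candidates: C₊=(7.5910,3.6577) cross=41.530; C₋=(7.2781,-3.3387) cross=-41.530
  mode - wants cross < 0 → take C=(7.2781,-3.3387) (cross=-41.530)
ex = (C−B)/|BC| = (0.9029,-0.4299); ey = (0.4299,0.9029)
P = B + 1.04·ex + -3.27·ey = (-1.3146,-2.8696)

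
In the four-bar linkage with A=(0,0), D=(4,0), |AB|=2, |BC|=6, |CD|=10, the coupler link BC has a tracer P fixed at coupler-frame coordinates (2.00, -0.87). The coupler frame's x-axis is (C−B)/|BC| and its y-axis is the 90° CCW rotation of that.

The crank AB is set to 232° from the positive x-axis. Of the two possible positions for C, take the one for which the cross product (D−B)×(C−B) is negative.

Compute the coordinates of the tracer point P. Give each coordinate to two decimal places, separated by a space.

A=(0,0), D=(4.00,0)
B = A + 2.00·(cos232°, sin232°) = (-1.2313, -1.5760)
|BD| = 5.4636
circle(B,6.00) ∩ circle(D,10.00): a=-3.1252, h=5.1218
  candidates: C₊=(-5.7011,2.4266) cross=27.983; C₋=(-2.7462,-7.3816) cross=-27.983
  mode - wants cross < 0 → take C=(-2.7462,-7.3816) (cross=-27.983)
ex = (C−B)/|BC| = (-0.2525,-0.9676); ey = (0.9676,-0.2525)
P = B + 2.00·ex + -0.87·ey = (-2.5781,-3.2916)

-2.58 -3.29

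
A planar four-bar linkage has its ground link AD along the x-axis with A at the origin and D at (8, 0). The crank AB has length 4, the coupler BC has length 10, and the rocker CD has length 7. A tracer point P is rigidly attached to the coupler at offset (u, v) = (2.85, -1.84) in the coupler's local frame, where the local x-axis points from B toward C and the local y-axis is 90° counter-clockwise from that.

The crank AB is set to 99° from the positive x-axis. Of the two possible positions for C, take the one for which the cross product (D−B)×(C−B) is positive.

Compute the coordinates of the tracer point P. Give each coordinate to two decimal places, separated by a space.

A=(0,0), D=(8.00,0)
B = A + 4.00·(cos99°, sin99°) = (-0.6257, 3.9508)
|BD| = 9.4875
circle(B,10.00) ∩ circle(D,7.00): a=7.4315, h=6.6913
  candidates: C₊=(8.9171,6.9397) cross=63.483; C₋=(3.3444,-5.2274) cross=-63.483
  mode + wants cross > 0 → take C=(8.9171,6.9397) (cross=63.483)
ex = (C−B)/|BC| = (0.9543,0.2989); ey = (-0.2989,0.9543)
P = B + 2.85·ex + -1.84·ey = (2.6439,3.0467)

2.64 3.05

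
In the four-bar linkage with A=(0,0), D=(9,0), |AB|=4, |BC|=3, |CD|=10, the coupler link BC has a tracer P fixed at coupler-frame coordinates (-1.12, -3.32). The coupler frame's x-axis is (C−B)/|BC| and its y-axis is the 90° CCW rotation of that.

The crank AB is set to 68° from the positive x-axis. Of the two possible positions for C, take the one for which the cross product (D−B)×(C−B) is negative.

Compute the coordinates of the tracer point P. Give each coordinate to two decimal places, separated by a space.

A=(0,0), D=(9.00,0)
B = A + 4.00·(cos68°, sin68°) = (1.4984, 3.7087)
|BD| = 8.3683
circle(B,3.00) ∩ circle(D,10.00): a=-1.2530, h=2.7258
  candidates: C₊=(1.5832,6.7075) cross=22.810; C₋=(-0.8329,1.8206) cross=-22.810
  mode - wants cross < 0 → take C=(-0.8329,1.8206) (cross=-22.810)
ex = (C−B)/|BC| = (-0.7771,-0.6294); ey = (0.6294,-0.7771)
P = B + -1.12·ex + -3.32·ey = (0.2792,6.9936)

0.28 6.99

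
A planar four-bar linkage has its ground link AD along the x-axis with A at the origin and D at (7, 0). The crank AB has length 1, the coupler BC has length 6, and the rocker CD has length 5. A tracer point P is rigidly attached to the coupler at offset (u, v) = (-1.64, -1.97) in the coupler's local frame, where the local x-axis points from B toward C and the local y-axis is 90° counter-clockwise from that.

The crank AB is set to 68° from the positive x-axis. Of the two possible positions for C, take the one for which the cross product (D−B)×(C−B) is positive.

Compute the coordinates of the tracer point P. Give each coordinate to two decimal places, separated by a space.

A=(0,0), D=(7.00,0)
B = A + 1.00·(cos68°, sin68°) = (0.3746, 0.9272)
|BD| = 6.6900
circle(B,6.00) ∩ circle(D,5.00): a=4.1671, h=4.3169
  candidates: C₊=(5.0998,4.6248) cross=28.880; C₋=(3.9032,-3.9255) cross=-28.880
  mode + wants cross > 0 → take C=(5.0998,4.6248) (cross=28.880)
ex = (C−B)/|BC| = (0.7875,0.6163); ey = (-0.6163,0.7875)
P = B + -1.64·ex + -1.97·ey = (0.2971,-1.6349)

0.30 -1.63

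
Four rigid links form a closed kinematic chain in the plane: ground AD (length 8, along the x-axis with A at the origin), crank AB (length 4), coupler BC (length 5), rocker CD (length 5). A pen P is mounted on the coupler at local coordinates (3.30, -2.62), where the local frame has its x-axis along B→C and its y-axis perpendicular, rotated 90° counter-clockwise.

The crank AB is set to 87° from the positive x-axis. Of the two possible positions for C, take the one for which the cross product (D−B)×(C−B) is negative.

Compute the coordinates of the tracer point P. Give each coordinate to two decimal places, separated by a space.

-0.12 -0.21

A=(0,0), D=(8.00,0)
B = A + 4.00·(cos87°, sin87°) = (0.2093, 3.9945)
|BD| = 8.7550
circle(B,5.00) ∩ circle(D,5.00): a=4.3775, h=2.4161
  candidates: C₊=(5.2070,4.1472) cross=21.153; C₋=(3.0023,-0.1527) cross=-21.153
  mode - wants cross < 0 → take C=(3.0023,-0.1527) (cross=-21.153)
ex = (C−B)/|BC| = (0.5586,-0.8294); ey = (0.8294,0.5586)
P = B + 3.30·ex + -2.62·ey = (-0.1204,-0.2062)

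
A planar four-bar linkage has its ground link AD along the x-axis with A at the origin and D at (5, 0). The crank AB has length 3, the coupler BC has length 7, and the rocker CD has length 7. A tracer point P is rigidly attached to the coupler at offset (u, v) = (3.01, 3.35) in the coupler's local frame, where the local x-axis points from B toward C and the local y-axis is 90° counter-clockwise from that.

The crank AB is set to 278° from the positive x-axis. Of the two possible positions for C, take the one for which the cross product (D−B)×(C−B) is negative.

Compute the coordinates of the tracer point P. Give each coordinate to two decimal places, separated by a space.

4.79 -1.88

A=(0,0), D=(5.00,0)
B = A + 3.00·(cos278°, sin278°) = (0.4175, -2.9708)
|BD| = 5.4612
circle(B,7.00) ∩ circle(D,7.00): a=2.7306, h=6.4454
  candidates: C₊=(-0.7975,3.9229) cross=35.200; C₋=(6.2150,-6.8938) cross=-35.200
  mode - wants cross < 0 → take C=(6.2150,-6.8938) (cross=-35.200)
ex = (C−B)/|BC| = (0.8282,-0.5604); ey = (0.5604,0.8282)
P = B + 3.01·ex + 3.35·ey = (4.7878,-1.8832)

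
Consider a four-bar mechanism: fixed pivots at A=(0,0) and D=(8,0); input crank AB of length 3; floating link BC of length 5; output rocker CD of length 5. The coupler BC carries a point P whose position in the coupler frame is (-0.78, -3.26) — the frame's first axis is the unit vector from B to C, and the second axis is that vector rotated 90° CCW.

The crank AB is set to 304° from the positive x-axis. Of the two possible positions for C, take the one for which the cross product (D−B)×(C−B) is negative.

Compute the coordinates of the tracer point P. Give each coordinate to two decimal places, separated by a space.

-0.44 -5.09

A=(0,0), D=(8.00,0)
B = A + 3.00·(cos304°, sin304°) = (1.6776, -2.4871)
|BD| = 6.7940
circle(B,5.00) ∩ circle(D,5.00): a=3.3970, h=3.6688
  candidates: C₊=(3.4957,2.1706) cross=24.926; C₋=(6.1819,-4.6577) cross=-24.926
  mode - wants cross < 0 → take C=(6.1819,-4.6577) (cross=-24.926)
ex = (C−B)/|BC| = (0.9009,-0.4341); ey = (0.4341,0.9009)
P = B + -0.78·ex + -3.26·ey = (-0.4403,-5.0853)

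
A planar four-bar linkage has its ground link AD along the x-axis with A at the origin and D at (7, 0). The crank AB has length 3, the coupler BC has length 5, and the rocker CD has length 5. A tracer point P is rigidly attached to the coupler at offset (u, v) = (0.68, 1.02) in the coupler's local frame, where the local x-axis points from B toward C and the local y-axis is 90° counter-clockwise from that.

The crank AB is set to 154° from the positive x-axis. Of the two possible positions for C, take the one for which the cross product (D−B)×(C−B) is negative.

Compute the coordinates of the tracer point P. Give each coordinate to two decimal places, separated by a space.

A=(0,0), D=(7.00,0)
B = A + 3.00·(cos154°, sin154°) = (-2.6964, 1.3151)
|BD| = 9.7852
circle(B,5.00) ∩ circle(D,5.00): a=4.8926, h=1.0309
  candidates: C₊=(2.2904,1.6791) cross=10.087; C₋=(2.0133,-0.3639) cross=-10.087
  mode - wants cross < 0 → take C=(2.0133,-0.3639) (cross=-10.087)
ex = (C−B)/|BC| = (0.9419,-0.3358); ey = (0.3358,0.9419)
P = B + 0.68·ex + 1.02·ey = (-1.7133,2.0475)

-1.71 2.05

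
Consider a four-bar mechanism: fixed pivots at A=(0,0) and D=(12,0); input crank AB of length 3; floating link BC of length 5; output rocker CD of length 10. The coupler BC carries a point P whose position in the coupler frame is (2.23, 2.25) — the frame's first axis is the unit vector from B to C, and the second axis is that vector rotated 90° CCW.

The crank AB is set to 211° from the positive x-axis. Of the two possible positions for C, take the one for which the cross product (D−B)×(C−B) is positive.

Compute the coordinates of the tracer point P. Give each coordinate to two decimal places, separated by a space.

A=(0,0), D=(12.00,0)
B = A + 3.00·(cos211°, sin211°) = (-2.5715, -1.5451)
|BD| = 14.6532
circle(B,5.00) ∩ circle(D,10.00): a=4.7674, h=1.5072
  candidates: C₊=(2.0104,0.4564) cross=22.085; C₋=(2.3283,-2.5412) cross=-22.085
  mode + wants cross > 0 → take C=(2.0104,0.4564) (cross=22.085)
ex = (C−B)/|BC| = (0.9164,0.4003); ey = (-0.4003,0.9164)
P = B + 2.23·ex + 2.25·ey = (-1.4286,1.4094)

-1.43 1.41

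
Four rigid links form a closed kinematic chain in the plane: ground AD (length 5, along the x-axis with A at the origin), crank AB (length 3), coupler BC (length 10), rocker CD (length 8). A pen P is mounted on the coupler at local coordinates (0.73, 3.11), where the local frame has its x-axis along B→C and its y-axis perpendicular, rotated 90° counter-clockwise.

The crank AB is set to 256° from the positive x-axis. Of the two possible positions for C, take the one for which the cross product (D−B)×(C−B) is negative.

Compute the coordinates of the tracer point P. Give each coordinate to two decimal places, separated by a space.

A=(0,0), D=(5.00,0)
B = A + 3.00·(cos256°, sin256°) = (-0.7258, -2.9109)
|BD| = 6.4232
circle(B,10.00) ∩ circle(D,8.00): a=6.0139, h=7.9895
  candidates: C₊=(1.0145,6.9365) cross=51.318; C₋=(8.2559,-7.3075) cross=-51.318
  mode - wants cross < 0 → take C=(8.2559,-7.3075) (cross=-51.318)
ex = (C−B)/|BC| = (0.8982,-0.4397); ey = (0.4397,0.8982)
P = B + 0.73·ex + 3.11·ey = (1.2972,-0.4385)

1.30 -0.44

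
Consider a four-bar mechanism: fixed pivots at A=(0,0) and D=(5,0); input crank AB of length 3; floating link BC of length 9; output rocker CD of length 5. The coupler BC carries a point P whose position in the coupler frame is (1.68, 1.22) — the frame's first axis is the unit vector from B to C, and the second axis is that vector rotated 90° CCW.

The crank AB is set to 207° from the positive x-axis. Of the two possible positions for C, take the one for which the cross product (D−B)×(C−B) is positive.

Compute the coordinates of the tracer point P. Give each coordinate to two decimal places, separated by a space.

-2.30 0.68

A=(0,0), D=(5.00,0)
B = A + 3.00·(cos207°, sin207°) = (-2.6730, -1.3620)
|BD| = 7.7930
circle(B,9.00) ∩ circle(D,5.00): a=7.4895, h=4.9908
  candidates: C₊=(3.8289,4.8609) cross=38.893; C₋=(5.5734,-4.9670) cross=-38.893
  mode + wants cross > 0 → take C=(3.8289,4.8609) (cross=38.893)
ex = (C−B)/|BC| = (0.7224,0.6914); ey = (-0.6914,0.7224)
P = B + 1.68·ex + 1.22·ey = (-2.3029,0.6810)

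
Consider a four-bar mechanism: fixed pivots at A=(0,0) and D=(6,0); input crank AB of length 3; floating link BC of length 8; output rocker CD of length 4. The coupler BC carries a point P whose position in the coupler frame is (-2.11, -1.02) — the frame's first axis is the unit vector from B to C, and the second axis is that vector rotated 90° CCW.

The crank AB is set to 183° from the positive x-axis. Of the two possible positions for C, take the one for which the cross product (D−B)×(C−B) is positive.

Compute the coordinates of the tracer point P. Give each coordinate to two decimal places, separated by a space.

A=(0,0), D=(6.00,0)
B = A + 3.00·(cos183°, sin183°) = (-2.9959, -0.1570)
|BD| = 8.9973
circle(B,8.00) ∩ circle(D,4.00): a=7.1661, h=3.5562
  candidates: C₊=(4.1071,3.5238) cross=31.996; C₋=(4.2312,-3.5877) cross=-31.996
  mode + wants cross > 0 → take C=(4.1071,3.5238) (cross=31.996)
ex = (C−B)/|BC| = (0.8879,0.4601); ey = (-0.4601,0.8879)
P = B + -2.11·ex + -1.02·ey = (-4.4000,-2.0334)

-4.40 -2.03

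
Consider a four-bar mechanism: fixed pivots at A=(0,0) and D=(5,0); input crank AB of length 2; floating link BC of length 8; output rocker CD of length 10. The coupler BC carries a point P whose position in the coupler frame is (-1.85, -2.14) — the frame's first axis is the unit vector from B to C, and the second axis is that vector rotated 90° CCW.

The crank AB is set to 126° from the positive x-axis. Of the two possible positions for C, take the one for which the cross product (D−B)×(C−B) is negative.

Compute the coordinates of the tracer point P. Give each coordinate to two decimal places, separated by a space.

-2.88 3.87

A=(0,0), D=(5.00,0)
B = A + 2.00·(cos126°, sin126°) = (-1.1756, 1.6180)
|BD| = 6.3840
circle(B,8.00) ∩ circle(D,10.00): a=0.3725, h=7.9913
  candidates: C₊=(1.2101,9.2540) cross=51.017; C₋=(-2.8407,-6.2068) cross=-51.017
  mode - wants cross < 0 → take C=(-2.8407,-6.2068) (cross=-51.017)
ex = (C−B)/|BC| = (-0.2081,-0.9781); ey = (0.9781,-0.2081)
P = B + -1.85·ex + -2.14·ey = (-2.8836,3.8729)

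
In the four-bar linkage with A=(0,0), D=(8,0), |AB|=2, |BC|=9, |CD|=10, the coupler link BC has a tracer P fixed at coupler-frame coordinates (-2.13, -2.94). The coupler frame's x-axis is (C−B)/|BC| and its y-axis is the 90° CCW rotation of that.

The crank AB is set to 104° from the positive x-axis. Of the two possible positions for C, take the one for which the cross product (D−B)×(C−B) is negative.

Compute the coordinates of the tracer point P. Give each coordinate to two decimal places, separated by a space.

-3.70 3.62

A=(0,0), D=(8.00,0)
B = A + 2.00·(cos104°, sin104°) = (-0.4838, 1.9406)
|BD| = 8.7030
circle(B,9.00) ∩ circle(D,10.00): a=3.2599, h=8.3889
  candidates: C₊=(4.5645,9.3914) cross=73.008; C₋=(0.8234,-6.9640) cross=-73.008
  mode - wants cross < 0 → take C=(0.8234,-6.9640) (cross=-73.008)
ex = (C−B)/|BC| = (0.1453,-0.9894); ey = (0.9894,0.1453)
P = B + -2.13·ex + -2.94·ey = (-3.7021,3.6210)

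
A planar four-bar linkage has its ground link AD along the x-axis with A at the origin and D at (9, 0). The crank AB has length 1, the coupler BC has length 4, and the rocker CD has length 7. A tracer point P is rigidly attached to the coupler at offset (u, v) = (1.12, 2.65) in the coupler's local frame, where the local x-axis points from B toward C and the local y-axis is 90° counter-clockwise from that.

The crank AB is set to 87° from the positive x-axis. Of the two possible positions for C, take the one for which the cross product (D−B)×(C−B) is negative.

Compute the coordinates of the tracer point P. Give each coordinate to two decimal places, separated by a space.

A=(0,0), D=(9.00,0)
B = A + 1.00·(cos87°, sin87°) = (0.0523, 0.9986)
|BD| = 9.0032
circle(B,4.00) ∩ circle(D,7.00): a=2.6689, h=2.9794
  candidates: C₊=(3.0353,3.6636) cross=26.824; C₋=(2.3743,-2.2584) cross=-26.824
  mode - wants cross < 0 → take C=(2.3743,-2.2584) (cross=-26.824)
ex = (C−B)/|BC| = (0.5805,-0.8143); ey = (0.8143,0.5805)
P = B + 1.12·ex + 2.65·ey = (2.8603,1.6250)

2.86 1.62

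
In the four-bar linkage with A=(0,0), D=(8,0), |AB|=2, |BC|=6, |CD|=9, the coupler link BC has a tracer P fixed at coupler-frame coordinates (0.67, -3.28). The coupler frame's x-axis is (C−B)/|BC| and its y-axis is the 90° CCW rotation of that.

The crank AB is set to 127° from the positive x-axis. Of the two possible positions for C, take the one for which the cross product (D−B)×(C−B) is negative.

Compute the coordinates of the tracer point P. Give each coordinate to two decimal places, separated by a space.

A=(0,0), D=(8.00,0)
B = A + 2.00·(cos127°, sin127°) = (-1.2036, 1.5973)
|BD| = 9.3412
circle(B,6.00) ∩ circle(D,9.00): a=2.2619, h=5.5573
  candidates: C₊=(1.9752,6.6860) cross=51.912; C₋=(0.0747,-4.2650) cross=-51.912
  mode - wants cross < 0 → take C=(0.0747,-4.2650) (cross=-51.912)
ex = (C−B)/|BC| = (0.2131,-0.9770); ey = (0.9770,0.2131)
P = B + 0.67·ex + -3.28·ey = (-4.2656,0.2438)

-4.27 0.24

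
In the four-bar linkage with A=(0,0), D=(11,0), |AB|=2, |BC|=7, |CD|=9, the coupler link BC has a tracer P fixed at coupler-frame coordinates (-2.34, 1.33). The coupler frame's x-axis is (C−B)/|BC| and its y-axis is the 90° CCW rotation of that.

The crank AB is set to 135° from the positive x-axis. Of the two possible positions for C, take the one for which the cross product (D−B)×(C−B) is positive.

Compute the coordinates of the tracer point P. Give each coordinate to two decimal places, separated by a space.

A=(0,0), D=(11.00,0)
B = A + 2.00·(cos135°, sin135°) = (-1.4142, 1.4142)
|BD| = 12.4945
circle(B,7.00) ∩ circle(D,9.00): a=4.9667, h=4.9327
  candidates: C₊=(4.0789,5.7531) cross=61.632; C₋=(2.9622,-4.0490) cross=-61.632
  mode + wants cross > 0 → take C=(4.0789,5.7531) (cross=61.632)
ex = (C−B)/|BC| = (0.7847,0.6198); ey = (-0.6198,0.7847)
P = B + -2.34·ex + 1.33·ey = (-4.0749,1.0075)

-4.07 1.01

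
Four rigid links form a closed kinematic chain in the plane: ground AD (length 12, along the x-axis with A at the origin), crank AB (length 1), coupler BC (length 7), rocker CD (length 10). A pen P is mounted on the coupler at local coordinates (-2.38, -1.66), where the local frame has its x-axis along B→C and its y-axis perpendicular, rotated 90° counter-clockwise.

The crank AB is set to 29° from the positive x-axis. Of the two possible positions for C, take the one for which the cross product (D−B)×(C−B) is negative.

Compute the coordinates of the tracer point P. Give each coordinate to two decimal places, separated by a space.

A=(0,0), D=(12.00,0)
B = A + 1.00·(cos29°, sin29°) = (0.8746, 0.4848)
|BD| = 11.1359
circle(B,7.00) ∩ circle(D,10.00): a=3.2781, h=6.1850
  candidates: C₊=(4.4189,6.5212) cross=68.876; C₋=(3.8803,-5.8370) cross=-68.876
  mode - wants cross < 0 → take C=(3.8803,-5.8370) (cross=-68.876)
ex = (C−B)/|BC| = (0.4294,-0.9031); ey = (0.9031,0.4294)
P = B + -2.38·ex + -1.66·ey = (-1.6465,1.9215)

-1.65 1.92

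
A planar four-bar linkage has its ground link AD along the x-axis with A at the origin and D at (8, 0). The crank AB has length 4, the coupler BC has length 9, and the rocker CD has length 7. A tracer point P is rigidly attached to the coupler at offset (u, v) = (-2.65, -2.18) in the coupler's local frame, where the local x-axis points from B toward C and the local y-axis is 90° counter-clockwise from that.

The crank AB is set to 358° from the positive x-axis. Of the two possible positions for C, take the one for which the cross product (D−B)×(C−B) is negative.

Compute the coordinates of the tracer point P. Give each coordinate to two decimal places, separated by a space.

A=(0,0), D=(8.00,0)
B = A + 4.00·(cos358°, sin358°) = (3.9976, -0.1396)
|BD| = 4.0049
circle(B,9.00) ∩ circle(D,7.00): a=5.9976, h=6.7104
  candidates: C₊=(9.7576,6.7758) cross=26.874; C₋=(10.2254,-6.6368) cross=-26.874
  mode - wants cross < 0 → take C=(10.2254,-6.6368) (cross=-26.874)
ex = (C−B)/|BC| = (0.6920,-0.7219); ey = (0.7219,0.6920)
P = B + -2.65·ex + -2.18·ey = (0.5900,0.2650)

0.59 0.26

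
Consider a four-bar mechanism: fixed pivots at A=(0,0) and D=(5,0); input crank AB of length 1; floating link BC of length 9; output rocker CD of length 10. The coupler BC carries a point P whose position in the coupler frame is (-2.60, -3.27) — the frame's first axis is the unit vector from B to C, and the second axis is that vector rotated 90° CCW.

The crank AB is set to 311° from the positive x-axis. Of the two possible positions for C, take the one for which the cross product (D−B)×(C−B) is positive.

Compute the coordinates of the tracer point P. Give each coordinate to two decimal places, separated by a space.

A=(0,0), D=(5.00,0)
B = A + 1.00·(cos311°, sin311°) = (0.6561, -0.7547)
|BD| = 4.4090
circle(B,9.00) ∩ circle(D,10.00): a=0.0498, h=8.9999
  candidates: C₊=(-0.8354,8.1209) cross=39.681; C₋=(2.2457,-9.6132) cross=-39.681
  mode + wants cross > 0 → take C=(-0.8354,8.1209) (cross=39.681)
ex = (C−B)/|BC| = (-0.1657,0.9862); ey = (-0.9862,-0.1657)
P = B + -2.60·ex + -3.27·ey = (4.3117,-2.7769)

4.31 -2.78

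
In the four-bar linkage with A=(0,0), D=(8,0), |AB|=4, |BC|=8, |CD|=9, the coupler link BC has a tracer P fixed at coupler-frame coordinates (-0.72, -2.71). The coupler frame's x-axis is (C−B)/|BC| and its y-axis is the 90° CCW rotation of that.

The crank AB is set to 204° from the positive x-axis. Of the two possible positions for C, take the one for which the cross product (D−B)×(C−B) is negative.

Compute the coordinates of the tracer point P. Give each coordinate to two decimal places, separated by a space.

-6.00 -3.16

A=(0,0), D=(8.00,0)
B = A + 4.00·(cos204°, sin204°) = (-3.6542, -1.6269)
|BD| = 11.7672
circle(B,8.00) ∩ circle(D,9.00): a=5.1613, h=6.1124
  candidates: C₊=(0.6124,5.1404) cross=71.926; C₋=(2.3026,-6.9670) cross=-71.926
  mode - wants cross < 0 → take C=(2.3026,-6.9670) (cross=-71.926)
ex = (C−B)/|BC| = (0.7446,-0.6675); ey = (0.6675,0.7446)
P = B + -0.72·ex + -2.71·ey = (-5.9993,-3.1642)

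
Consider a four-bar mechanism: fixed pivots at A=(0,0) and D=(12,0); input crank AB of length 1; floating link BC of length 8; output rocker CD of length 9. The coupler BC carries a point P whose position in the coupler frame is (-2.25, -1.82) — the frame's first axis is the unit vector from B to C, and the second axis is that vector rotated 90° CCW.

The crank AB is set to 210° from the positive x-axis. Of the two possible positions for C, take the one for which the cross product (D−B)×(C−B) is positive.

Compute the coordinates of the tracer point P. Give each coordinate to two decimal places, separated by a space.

-1.12 -3.38

A=(0,0), D=(12.00,0)
B = A + 1.00·(cos210°, sin210°) = (-0.8660, -0.5000)
|BD| = 12.8757
circle(B,8.00) ∩ circle(D,9.00): a=5.7777, h=5.5334
  candidates: C₊=(4.6925,5.2535) cross=71.246; C₋=(5.1222,-5.8048) cross=-71.246
  mode + wants cross > 0 → take C=(4.6925,5.2535) (cross=71.246)
ex = (C−B)/|BC| = (0.6948,0.7192); ey = (-0.7192,0.6948)
P = B + -2.25·ex + -1.82·ey = (-1.1204,-3.3827)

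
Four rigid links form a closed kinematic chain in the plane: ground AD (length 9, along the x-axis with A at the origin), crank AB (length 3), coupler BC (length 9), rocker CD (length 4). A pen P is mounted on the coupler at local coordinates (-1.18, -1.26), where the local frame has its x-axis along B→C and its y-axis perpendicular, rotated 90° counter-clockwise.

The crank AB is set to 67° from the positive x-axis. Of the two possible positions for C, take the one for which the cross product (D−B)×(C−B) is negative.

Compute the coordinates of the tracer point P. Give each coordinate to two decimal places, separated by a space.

A=(0,0), D=(9.00,0)
B = A + 3.00·(cos67°, sin67°) = (1.1722, 2.7615)
|BD| = 8.3006
circle(B,9.00) ∩ circle(D,4.00): a=8.0657, h=3.9931
  candidates: C₊=(10.1069,3.8438) cross=33.145; C₋=(7.4500,-3.6875) cross=-33.145
  mode - wants cross < 0 → take C=(7.4500,-3.6875) (cross=-33.145)
ex = (C−B)/|BC| = (0.6975,-0.7166); ey = (0.7166,0.6975)
P = B + -1.18·ex + -1.26·ey = (-0.5538,2.7282)

-0.55 2.73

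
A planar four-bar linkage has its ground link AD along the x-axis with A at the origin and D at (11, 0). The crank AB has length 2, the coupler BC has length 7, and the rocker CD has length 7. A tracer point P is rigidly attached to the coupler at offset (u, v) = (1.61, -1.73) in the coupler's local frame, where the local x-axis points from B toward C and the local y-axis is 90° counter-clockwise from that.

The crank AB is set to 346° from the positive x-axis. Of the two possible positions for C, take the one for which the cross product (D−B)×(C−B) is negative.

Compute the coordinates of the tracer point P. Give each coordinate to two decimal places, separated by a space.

1.79 -2.84

A=(0,0), D=(11.00,0)
B = A + 2.00·(cos346°, sin346°) = (1.9406, -0.4838)
|BD| = 9.0723
circle(B,7.00) ∩ circle(D,7.00): a=4.5362, h=5.3313
  candidates: C₊=(6.1860,5.0818) cross=48.368; C₋=(6.7546,-5.5657) cross=-48.368
  mode - wants cross < 0 → take C=(6.7546,-5.5657) (cross=-48.368)
ex = (C−B)/|BC| = (0.6877,-0.7260); ey = (0.7260,0.6877)
P = B + 1.61·ex + -1.73·ey = (1.7919,-2.8424)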